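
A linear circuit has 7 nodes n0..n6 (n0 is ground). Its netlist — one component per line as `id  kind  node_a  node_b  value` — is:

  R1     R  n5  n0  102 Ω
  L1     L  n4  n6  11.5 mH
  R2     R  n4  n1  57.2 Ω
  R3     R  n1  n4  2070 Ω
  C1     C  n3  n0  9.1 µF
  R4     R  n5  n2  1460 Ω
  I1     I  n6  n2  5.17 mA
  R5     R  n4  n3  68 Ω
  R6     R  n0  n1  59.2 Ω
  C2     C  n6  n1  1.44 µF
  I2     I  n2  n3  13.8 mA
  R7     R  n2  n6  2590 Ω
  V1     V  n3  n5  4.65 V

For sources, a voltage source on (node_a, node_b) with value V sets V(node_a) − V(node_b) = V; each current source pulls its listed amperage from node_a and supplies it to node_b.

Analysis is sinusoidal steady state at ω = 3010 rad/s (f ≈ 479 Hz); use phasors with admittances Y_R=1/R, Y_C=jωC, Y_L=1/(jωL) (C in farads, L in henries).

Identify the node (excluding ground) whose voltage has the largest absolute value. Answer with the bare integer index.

MNA unknowns: 6 node voltages V₁..V_6 plus 1 source current (V1)
R1: Y=0.009804+0.000j on G[5,0]
L1: Y=0.000-0.02889j on G[4,6]
R2: Y=0.01748+0.000j on G[4,1]
R3: Y=0.0004831+0.000j on G[1,4]
C1: Y=0.000+0.02739j on G[3,0]
R4: Y=0.0006849+0.000j on G[5,2]
I1: z[6]−=0.00517, z[2]+=0.00517
R5: Y=0.01471+0.000j on G[4,3]
R6: Y=0.01689+0.000j on G[0,1]
C2: Y=0.000+0.004334j on G[6,1]
I2: z[2]−=0.0138, z[3]+=0.0138
R7: Y=0.0003861+0.000j on G[2,6]
V1: row V3−V5=4.65, i_V1 at 3,5
solve → V1=0.1038-0.4410j, V2=-10.56-1.310j, V3=0.7488-1.332j, V4=0.001217-0.8267j, V5=-3.901-1.332j, V6=-0.01628-1.271j
aux → i_V1=-0.03369-0.01308j

2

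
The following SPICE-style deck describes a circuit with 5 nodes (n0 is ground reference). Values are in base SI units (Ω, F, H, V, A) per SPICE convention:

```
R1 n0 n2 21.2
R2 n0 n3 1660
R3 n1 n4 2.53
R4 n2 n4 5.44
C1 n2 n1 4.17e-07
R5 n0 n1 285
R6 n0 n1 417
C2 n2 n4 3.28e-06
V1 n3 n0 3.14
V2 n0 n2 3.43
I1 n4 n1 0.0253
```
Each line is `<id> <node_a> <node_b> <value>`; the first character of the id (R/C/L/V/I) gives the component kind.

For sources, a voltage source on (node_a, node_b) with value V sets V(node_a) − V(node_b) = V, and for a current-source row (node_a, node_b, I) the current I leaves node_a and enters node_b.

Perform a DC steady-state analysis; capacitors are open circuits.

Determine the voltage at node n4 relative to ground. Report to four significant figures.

Apply KCL at each of the 4 non-ground nodes and solve the resulting linear system.
Node n1: branches {R3, C1, R5, R6, I1} → V_1 = -3.215
Node n2: branches {R1, R4, C1, C2, V2} → V_2 = -3.430
Node n3: branches {R2, V1} → V_3 = 3.140
Node n4: branches {R3, R4, C2, I1} → V_4 = -3.327
Source currents: i(V1)=-0.001892, i(V2)=-0.1808

-3.327 V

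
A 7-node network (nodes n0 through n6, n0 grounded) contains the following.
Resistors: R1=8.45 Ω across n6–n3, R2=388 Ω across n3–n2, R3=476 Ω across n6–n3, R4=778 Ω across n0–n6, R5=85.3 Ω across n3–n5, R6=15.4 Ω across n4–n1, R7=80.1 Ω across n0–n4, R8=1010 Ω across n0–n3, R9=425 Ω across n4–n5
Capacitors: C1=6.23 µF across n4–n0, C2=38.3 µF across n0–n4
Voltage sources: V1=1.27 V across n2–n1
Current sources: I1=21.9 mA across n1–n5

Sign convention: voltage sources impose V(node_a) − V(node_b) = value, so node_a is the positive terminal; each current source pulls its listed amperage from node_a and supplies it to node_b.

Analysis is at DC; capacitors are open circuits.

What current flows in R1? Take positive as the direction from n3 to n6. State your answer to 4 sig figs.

0.003422 A

Apply KCL at each of the 6 non-ground nodes and solve the resulting linear system.
Node n1: branches {R6, V1, I1} → V_1 = -0.7455
Node n2: branches {R2, V1} → V_2 = 0.5245
Node n3: branches {R1, R2, R3, R5, R8} → V_3 = 2.739
Node n4: branches {C1, R6, R7, C2, R9} → V_4 = -0.4962
Node n5: branches {R5, R9, I1} → V_5 = 3.754
Node n6: branches {R1, R3, R4} → V_6 = 2.710
Source currents: i(V1)=0.005706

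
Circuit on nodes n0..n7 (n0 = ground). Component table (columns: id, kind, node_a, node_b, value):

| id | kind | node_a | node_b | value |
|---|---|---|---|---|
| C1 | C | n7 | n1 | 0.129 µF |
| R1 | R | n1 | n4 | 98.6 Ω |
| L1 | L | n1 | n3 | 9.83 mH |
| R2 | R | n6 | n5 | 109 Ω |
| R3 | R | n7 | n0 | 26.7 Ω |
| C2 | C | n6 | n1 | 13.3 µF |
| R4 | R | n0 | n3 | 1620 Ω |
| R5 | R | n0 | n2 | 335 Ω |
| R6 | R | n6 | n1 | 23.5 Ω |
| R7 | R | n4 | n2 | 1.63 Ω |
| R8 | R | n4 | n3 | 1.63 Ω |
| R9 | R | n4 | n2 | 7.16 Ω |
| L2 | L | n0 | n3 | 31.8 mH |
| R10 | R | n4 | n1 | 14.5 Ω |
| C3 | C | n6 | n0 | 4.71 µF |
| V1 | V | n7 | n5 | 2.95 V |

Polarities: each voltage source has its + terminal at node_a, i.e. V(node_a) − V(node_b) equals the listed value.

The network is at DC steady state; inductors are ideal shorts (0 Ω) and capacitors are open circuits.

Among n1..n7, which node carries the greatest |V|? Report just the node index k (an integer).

Element admittances at DC:
  Y(C1) = 0.000 S between n7,n1
  Y(R1) = 0.01014 S between n1,n4
  L1: short n1↔n3 (DC inductor)
  Y(R2) = 0.009174 S between n6,n5
  Y(R3) = 0.03745 S between n7,n0
  Y(C2) = 0.000 S between n6,n1
  Y(R4) = 0.0006173 S between n0,n3
  Y(R5) = 0.002985 S between n0,n2
  Y(R6) = 0.04255 S between n6,n1
  Y(R7) = 0.6135 S between n4,n2
  Y(R8) = 0.6135 S between n4,n3
  Y(R9) = 0.1397 S between n4,n2
  L2: short n0↔n3 (DC inductor)
  Y(R10) = 0.06897 S between n4,n1
  Y(C3) = 0.000 S between n6,n0
  V1: constraint V(n7)−V(n5) = 2.95
Assemble and solve the 10×10 MNA system:
  V(n1)=0.000  V(n2)=0.000  V(n3)=0.000  V(n4)=0.000  V(n5)=-2.455  V(n6)=-0.4355  V(n7)=0.4948
  i(L1)=-0.01853  i(L2)=0.01853  i(V1)=-0.01853

5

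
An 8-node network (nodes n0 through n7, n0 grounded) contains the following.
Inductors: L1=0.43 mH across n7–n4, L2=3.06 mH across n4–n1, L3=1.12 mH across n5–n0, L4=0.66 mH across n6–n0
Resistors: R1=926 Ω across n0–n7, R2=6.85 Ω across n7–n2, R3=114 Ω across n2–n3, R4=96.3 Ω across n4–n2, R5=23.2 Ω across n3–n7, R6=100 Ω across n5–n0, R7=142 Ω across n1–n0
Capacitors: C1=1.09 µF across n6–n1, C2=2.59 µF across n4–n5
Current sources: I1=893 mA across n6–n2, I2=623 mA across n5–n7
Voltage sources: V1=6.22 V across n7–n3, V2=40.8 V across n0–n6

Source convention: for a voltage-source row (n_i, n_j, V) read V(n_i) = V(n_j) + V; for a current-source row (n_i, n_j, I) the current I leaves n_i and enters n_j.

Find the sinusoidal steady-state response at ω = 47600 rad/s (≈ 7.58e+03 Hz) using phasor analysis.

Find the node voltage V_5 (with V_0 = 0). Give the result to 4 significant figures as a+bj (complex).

Apply KCL at each of the 7 non-ground nodes and solve the resulting linear system.
Node n1: branches {C1, L2, R7} → V_1 = -46.05-10.72j
Node n2: branches {R2, R3, R4, I1} → V_2 = 16.03+49.64j
Node n3: branches {R3, R5, V1} → V_3 = 5.160+51.43j
Node n4: branches {L1, L2, C2, R4} → V_4 = 4.597+23.08j
Node n5: branches {C2, L3, R6, I2} → V_5 = 2.227+33.39j
Node n6: branches {C1, L4, I1, V2} → V_6 = -40.80+0.000j
Node n7: branches {L1, R1, R2, R5, I2, V1} → V_7 = 11.38+51.43j
Source currents: i(V1)=-0.3635+0.01564j, i(V2)=0.3367+1.571j

2.227+33.39j V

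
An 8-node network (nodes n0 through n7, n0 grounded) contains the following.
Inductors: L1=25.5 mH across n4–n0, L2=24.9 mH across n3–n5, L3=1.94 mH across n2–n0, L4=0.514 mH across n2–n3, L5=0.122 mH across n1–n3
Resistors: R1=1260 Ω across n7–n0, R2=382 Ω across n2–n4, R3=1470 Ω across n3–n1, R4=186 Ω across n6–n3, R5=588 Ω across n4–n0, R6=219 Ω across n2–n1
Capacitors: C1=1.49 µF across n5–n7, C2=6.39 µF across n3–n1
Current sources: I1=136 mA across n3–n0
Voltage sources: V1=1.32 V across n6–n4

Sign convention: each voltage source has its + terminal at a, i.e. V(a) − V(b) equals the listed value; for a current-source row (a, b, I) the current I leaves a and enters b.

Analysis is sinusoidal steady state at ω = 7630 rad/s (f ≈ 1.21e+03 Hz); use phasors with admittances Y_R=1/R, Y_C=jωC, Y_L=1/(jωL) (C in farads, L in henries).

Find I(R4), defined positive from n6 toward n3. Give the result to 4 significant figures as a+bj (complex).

0.008331+0.003307j A

Apply KCL at each of the 7 non-ground nodes and solve the resulting linear system.
Node n1: branches {R3, L5, C2, R6} → V_1 = -0.1125-2.378j
Node n2: branches {R2, L3, L4, R6} → V_2 = -0.08109-1.878j
Node n3: branches {R3, L2, L4, L5, R4, C2, I1} → V_3 = -0.1103-2.378j
Node n4: branches {L1, R2, R5, V1} → V_4 = 0.1193-1.763j
Node n5: branches {L2, C1} → V_5 = -0.4652-2.332j
Node n6: branches {R4, V1} → V_6 = 1.439-1.763j
Node n7: branches {R1, C1} → V_7 = -0.3009-2.353j
Source currents: i(V1)=-0.008331-0.003307j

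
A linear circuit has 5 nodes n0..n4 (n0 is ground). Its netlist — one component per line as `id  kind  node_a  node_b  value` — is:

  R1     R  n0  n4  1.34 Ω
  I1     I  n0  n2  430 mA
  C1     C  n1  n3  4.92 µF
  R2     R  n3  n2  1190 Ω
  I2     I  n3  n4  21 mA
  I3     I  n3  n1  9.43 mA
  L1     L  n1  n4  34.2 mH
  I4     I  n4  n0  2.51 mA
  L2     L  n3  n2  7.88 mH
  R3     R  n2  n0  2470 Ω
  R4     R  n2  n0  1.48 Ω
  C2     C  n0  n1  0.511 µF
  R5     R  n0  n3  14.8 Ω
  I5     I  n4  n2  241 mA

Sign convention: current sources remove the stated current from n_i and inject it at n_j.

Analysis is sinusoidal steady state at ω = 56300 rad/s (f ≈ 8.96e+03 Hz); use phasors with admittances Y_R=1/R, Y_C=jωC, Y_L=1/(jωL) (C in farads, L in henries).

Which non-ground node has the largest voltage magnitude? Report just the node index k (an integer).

2

Apply KCL at each of the 4 non-ground nodes and solve the resulting linear system.
Node n1: branches {C1, I3, L1, C2} → V_1 = -0.2578+0.02966j
Node n2: branches {I1, R2, L2, R3, R4, I5} → V_2 = 0.9911+0.004331j
Node n3: branches {C1, R2, I2, I3, L2, R5} → V_3 = -0.2846+0.06673j
Node n4: branches {R1, I2, L1, I4, I5} → V_4 = -0.2981-2.810e-05j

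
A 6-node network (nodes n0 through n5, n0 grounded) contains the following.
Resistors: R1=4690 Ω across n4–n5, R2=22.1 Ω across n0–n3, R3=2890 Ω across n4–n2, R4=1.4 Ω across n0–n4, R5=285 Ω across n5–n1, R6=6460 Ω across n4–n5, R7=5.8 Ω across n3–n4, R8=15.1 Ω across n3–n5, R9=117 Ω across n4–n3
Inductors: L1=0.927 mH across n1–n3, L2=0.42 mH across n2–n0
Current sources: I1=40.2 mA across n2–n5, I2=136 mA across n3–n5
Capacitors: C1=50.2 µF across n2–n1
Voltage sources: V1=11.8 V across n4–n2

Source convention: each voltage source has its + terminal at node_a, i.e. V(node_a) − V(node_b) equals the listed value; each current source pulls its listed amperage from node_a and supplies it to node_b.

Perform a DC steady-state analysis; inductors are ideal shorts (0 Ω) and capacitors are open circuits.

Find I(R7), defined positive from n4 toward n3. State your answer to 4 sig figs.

0.3764 A

MNA unknowns: 5 node voltages V₁..V_5 plus 3 source currents (L1, L2, V1)
R1: Y=0.0002132 on G[4,5]
L1: row V1−V3=0, i_L1 at 1,3
R2: Y=0.04525 on G[0,3]
I1: z[2]−=0.0402, z[5]+=0.0402
R3: Y=0.0003460 on G[4,2]
C1: Y=0.000 on G[2,1]
R4: Y=0.7143 on G[0,4]
I2: z[3]−=0.136, z[5]+=0.136
L2: row V2−V0=0, i_L2 at 2,0
R5: Y=0.003509 on G[5,1]
R6: Y=0.0001548 on G[4,5]
R7: Y=0.1724 on G[3,4]
R8: Y=0.06623 on G[3,5]
R9: Y=0.008547 on G[4,3]
V1: row V4−V2=11.8, i_V1 at 4,2
solve → V1=9.617, V2=0.000, V3=9.617, V4=11.80, V5=12.14
aux → i_L1=0.008859, i_L2=-8.864, i_V1=-8.828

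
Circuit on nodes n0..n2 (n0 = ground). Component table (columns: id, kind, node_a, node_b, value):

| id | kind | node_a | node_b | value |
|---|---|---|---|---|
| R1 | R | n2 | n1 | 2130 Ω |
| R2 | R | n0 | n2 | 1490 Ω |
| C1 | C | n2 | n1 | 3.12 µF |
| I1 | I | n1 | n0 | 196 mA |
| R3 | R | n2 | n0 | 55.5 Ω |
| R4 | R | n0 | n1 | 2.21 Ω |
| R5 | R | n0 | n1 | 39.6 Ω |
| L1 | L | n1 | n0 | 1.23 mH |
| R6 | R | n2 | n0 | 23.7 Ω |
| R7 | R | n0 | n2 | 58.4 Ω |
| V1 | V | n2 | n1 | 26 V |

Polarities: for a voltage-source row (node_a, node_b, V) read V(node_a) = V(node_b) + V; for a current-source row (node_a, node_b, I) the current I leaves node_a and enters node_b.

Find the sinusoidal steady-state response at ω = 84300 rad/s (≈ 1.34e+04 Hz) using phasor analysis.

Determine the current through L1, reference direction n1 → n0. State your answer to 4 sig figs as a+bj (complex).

MNA unknowns: 2 node voltages V₁..V_2 plus 1 source current (V1)
R1: Y=0.0004695+0.000j on G[2,1]
R2: Y=0.0006711+0.000j on G[0,2]
C1: Y=0.000+0.2630j on G[2,1]
I1: z[1]−=0.196, z[0]+=0.196
R3: Y=0.01802+0.000j on G[2,0]
R4: Y=0.4525+0.000j on G[0,1]
R5: Y=0.02525+0.000j on G[0,1]
L1: Y=0.000-0.009644j on G[1,0]
R6: Y=0.04219+0.000j on G[2,0]
R7: Y=0.01712+0.000j on G[0,2]
V1: row V2−V1=26, i_V1 at 2,1
solve → V1=-4.001-0.06943j, V2=22.00-0.06943j
aux → i_V1=-1.728-6.833j

-0.0006696+0.03859j A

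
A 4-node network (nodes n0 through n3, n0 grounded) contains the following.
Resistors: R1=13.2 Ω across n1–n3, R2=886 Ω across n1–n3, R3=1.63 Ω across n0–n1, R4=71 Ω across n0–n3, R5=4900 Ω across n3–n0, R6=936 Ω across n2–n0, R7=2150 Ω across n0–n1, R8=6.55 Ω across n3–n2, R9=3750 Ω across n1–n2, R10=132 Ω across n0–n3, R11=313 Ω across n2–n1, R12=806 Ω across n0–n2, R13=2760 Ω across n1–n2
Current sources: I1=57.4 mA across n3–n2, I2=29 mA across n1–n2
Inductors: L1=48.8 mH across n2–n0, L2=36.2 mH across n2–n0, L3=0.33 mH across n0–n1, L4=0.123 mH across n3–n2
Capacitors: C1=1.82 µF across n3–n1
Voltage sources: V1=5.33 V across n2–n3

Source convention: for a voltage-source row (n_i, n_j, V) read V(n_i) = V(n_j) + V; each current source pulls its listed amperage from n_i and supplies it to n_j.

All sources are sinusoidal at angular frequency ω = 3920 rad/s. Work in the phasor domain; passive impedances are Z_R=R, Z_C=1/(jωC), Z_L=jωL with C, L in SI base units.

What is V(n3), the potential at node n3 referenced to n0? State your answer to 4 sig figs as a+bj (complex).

-0.1055+0.6283j V

Apply KCL at each of the 3 non-ground nodes and solve the resulting linear system.
Node n1: branches {R1, R2, R3, R7, L3, R9, I2, C1, R11, R13} → V_1 = -0.04983+0.01698j
Node n2: branches {I1, R6, L1, R8, L2, R9, I2, L4, R11, R12, R13, V1} → V_2 = 5.225+0.6283j
Node n3: branches {R1, R2, I1, R4, R5, R8, L4, R10, C1, V1} → V_3 = -0.1055+0.6283j
Source currents: i(V1)=-0.7673+11.11j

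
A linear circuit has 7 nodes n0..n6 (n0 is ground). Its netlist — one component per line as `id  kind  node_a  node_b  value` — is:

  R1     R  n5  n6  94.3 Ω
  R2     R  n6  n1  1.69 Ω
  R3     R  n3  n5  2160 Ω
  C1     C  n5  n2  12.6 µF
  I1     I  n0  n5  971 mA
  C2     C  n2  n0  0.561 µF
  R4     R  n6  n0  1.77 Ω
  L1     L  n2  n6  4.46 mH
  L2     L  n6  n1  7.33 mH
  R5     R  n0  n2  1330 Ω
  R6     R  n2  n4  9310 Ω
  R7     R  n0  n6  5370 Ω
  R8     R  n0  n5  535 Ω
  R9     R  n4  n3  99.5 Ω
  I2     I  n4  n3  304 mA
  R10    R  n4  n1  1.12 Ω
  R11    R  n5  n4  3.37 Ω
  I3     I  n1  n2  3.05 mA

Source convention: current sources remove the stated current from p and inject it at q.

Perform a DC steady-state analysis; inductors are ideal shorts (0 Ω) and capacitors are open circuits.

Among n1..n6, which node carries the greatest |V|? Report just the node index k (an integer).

Apply KCL at each of the 6 non-ground nodes and solve the resulting linear system.
Node n1: branches {R2, L2, R10, I3} → V_1 = 1.696
Node n2: branches {C1, C2, L1, R5, R6, I3} → V_2 = 1.696
Node n3: branches {R3, R9, I2} → V_3 = 31.78
Node n4: branches {R6, R9, I2, R10, R11} → V_4 = 2.722
Node n5: branches {R1, R3, C1, I1, R8, R11} → V_5 = 5.850
Node n6: branches {R1, R2, R4, L1, L2, R7} → V_6 = 1.696
Source currents: i(L1)=0.001885, i(L2)=-0.9129

3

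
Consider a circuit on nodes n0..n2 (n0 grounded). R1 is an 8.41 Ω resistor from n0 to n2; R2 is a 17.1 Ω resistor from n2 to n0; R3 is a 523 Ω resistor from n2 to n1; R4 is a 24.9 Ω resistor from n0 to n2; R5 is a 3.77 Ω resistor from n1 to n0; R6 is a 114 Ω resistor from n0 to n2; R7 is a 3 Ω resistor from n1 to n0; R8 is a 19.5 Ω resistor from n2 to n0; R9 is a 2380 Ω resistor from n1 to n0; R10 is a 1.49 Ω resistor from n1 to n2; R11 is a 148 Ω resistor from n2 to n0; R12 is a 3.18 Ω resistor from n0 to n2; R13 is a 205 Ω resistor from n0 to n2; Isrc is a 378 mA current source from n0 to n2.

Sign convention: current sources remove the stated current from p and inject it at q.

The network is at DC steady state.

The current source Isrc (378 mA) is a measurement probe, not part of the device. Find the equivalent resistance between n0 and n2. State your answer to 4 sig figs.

Element admittances at DC:
  Y(R1) = 0.1189 S between n0,n2
  Y(R2) = 0.05848 S between n2,n0
  Y(R3) = 0.001912 S between n2,n1
  Y(R4) = 0.04016 S between n0,n2
  Y(R5) = 0.2653 S between n1,n0
  Y(R6) = 0.008772 S between n0,n2
  Y(R7) = 0.3333 S between n1,n0
  Y(R8) = 0.05128 S between n2,n0
  Y(R9) = 0.0004202 S between n1,n0
  Y(R10) = 0.6711 S between n1,n2
  Y(R11) = 0.006757 S between n2,n0
  Y(R12) = 0.3145 S between n0,n2
  Y(R13) = 0.004878 S between n0,n2
  Isrc: injects 0.378 A into n2 (from n0)
Assemble and solve the 2×2 MNA system:
  V(n1)=0.2172  V(n2)=0.4106

R_eq = 1.086 Ω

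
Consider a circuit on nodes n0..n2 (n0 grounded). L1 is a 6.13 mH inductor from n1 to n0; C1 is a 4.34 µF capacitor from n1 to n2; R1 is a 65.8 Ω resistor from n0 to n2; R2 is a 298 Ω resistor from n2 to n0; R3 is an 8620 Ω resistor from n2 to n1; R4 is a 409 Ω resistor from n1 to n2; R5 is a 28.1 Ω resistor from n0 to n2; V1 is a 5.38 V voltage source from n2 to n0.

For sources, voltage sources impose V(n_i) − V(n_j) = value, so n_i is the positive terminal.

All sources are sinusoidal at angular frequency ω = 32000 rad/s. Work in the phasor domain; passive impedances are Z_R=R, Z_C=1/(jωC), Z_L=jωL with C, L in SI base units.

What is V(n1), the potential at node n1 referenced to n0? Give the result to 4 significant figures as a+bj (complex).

5.585+0.003923j V

Element admittances at ω=32000 rad/s:
  Y(L1) = 0.000-0.005098j S between n1,n0
  Y(C1) = 0.000+0.1389j S between n1,n2
  Y(R1) = 0.01520+0.000j S between n0,n2
  Y(R2) = 0.003356+0.000j S between n2,n0
  Y(R3) = 0.0001160+0.000j S between n2,n1
  Y(R4) = 0.002445+0.000j S between n1,n2
  Y(R5) = 0.03559+0.000j S between n0,n2
  V1: constraint V(n2)−V(n0) = 5.38
Assemble and solve the 3×3 MNA system:
  V(n1)=5.585+0.003923j  V(n2)=5.380+0.000j
  i(V1)=-0.2913+0.02847j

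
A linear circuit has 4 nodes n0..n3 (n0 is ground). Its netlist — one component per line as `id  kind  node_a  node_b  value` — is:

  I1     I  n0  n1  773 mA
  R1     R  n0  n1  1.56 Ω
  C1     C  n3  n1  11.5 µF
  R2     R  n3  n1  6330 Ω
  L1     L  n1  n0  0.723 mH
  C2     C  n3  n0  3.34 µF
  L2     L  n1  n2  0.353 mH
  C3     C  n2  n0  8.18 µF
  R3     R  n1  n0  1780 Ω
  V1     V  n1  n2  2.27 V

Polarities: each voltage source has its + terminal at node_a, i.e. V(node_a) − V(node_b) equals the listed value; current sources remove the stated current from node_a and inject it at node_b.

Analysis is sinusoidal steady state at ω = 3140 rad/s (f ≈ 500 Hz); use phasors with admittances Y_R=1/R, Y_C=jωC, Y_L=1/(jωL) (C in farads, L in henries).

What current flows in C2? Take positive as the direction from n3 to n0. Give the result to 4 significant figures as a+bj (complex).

-0.004948+0.006656j A

MNA unknowns: 3 node voltages V₁..V_3 plus 1 source current (V1)
I1: z[0]−=0.773, z[1]+=0.773
R1: Y=0.6410+0.000j on G[0,1]
C1: Y=0.000+0.03611j on G[3,1]
R2: Y=0.0001580+0.000j on G[3,1]
L1: Y=0.000-0.4405j on G[1,0]
C2: Y=0.000+0.01049j on G[3,0]
L2: Y=0.000-0.9022j on G[1,2]
C3: Y=0.000+0.02569j on G[2,0]
R3: Y=0.0005618+0.000j on G[1,0]
V1: row V1−V2=2.27, i_V1 at 1,2
solve → V1=0.8184+0.6096j, V2=-1.452+0.6096j, V3=0.6347+0.4718j
aux → i_V1=-0.01566+2.011j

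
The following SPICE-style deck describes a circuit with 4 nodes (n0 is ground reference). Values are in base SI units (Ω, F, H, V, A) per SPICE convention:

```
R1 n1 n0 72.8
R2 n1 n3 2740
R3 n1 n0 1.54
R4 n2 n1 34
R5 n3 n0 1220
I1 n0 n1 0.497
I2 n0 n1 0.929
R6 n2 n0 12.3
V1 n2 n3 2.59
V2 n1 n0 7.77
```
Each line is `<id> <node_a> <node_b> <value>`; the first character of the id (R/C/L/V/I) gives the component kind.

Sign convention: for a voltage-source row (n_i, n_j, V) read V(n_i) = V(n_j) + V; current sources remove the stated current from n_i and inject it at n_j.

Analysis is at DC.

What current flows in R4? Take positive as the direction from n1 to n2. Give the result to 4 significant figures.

0.1669 A

Element admittances at DC:
  Y(R1) = 0.01374 S between n1,n0
  Y(R2) = 0.0003650 S between n1,n3
  Y(R3) = 0.6494 S between n1,n0
  Y(R4) = 0.02941 S between n2,n1
  Y(R5) = 0.0008197 S between n3,n0
  I1: injects 0.497 A into n1 (from n0)
  I2: injects 0.929 A into n1 (from n0)
  Y(R6) = 0.08130 S between n2,n0
  V1: constraint V(n2)−V(n3) = 2.59
  V2: constraint V(n1)−V(n0) = 7.77
Assemble and solve the 5×5 MNA system:
  V(n1)=7.770  V(n2)=2.095  V(n3)=-0.4949
  i(V1)=-0.003422  i(V2)=-3.896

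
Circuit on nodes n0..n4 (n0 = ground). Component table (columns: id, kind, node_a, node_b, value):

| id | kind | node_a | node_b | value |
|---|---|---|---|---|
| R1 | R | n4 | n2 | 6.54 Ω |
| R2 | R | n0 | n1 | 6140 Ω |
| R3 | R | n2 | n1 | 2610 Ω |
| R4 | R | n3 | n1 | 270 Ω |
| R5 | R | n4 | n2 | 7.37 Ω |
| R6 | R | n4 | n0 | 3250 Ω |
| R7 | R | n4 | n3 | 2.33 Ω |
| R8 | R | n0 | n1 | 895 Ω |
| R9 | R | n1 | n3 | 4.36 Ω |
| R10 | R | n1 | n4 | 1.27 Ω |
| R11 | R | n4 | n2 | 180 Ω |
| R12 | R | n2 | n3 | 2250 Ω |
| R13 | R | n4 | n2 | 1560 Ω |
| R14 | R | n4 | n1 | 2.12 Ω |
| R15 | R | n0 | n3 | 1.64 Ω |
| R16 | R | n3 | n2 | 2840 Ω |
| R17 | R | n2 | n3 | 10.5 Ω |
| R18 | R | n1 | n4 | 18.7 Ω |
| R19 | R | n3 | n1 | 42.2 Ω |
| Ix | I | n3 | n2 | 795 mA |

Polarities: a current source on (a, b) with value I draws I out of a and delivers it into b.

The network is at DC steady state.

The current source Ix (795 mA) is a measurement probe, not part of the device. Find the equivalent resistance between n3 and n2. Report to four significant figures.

R_eq = 3.349 Ω

MNA unknowns: 4 node voltages V₁..V_4
R1: Y=0.1529 on G[4,2]
R2: Y=0.0001629 on G[0,1]
R3: Y=0.0003831 on G[2,1]
R4: Y=0.003704 on G[3,1]
R5: Y=0.1357 on G[4,2]
R6: Y=0.0003077 on G[4,0]
R7: Y=0.4292 on G[4,3]
R8: Y=0.001117 on G[0,1]
R9: Y=0.2294 on G[1,3]
R10: Y=0.7874 on G[1,4]
R11: Y=0.005556 on G[4,2]
R12: Y=0.0004444 on G[2,3]
R13: Y=0.0006410 on G[4,2]
R14: Y=0.4717 on G[4,1]
R15: Y=0.6098 on G[0,3]
R16: Y=0.0003521 on G[3,2]
R17: Y=0.09524 on G[2,3]
R18: Y=0.05348 on G[1,4]
R19: Y=0.02370 on G[3,1]
Ix: z[3]−=0.795, z[2]+=0.795
solve → V1=0.6970, V2=2.661, V3=-0.001884, V4=0.8339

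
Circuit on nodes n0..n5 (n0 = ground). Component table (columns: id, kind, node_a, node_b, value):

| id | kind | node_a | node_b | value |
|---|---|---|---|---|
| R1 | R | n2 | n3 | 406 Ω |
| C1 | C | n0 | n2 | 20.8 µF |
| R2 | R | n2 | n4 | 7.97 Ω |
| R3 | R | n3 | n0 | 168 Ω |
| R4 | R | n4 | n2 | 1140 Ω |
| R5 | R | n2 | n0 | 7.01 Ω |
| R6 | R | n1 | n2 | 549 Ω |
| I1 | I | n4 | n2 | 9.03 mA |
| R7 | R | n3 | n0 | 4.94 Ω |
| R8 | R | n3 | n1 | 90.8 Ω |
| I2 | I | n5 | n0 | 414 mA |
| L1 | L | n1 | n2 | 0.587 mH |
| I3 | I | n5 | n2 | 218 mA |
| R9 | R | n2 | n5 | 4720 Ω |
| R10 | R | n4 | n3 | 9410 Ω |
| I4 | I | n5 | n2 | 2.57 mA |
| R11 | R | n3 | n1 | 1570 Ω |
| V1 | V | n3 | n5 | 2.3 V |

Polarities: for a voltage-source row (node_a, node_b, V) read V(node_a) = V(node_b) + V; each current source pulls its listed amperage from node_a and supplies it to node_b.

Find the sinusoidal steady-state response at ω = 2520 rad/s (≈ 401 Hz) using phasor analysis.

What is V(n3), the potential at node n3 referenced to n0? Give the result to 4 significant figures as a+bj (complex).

-2.779-0.02557j V

Apply KCL at each of the 5 non-ground nodes and solve the resulting linear system.
Node n1: branches {R6, R8, L1, R11} → V_1 = 1.025-0.4075j
Node n2: branches {R1, C1, R2, R4, R5, R6, I1, L1, I3, R9, I4} → V_2 = 1.032-0.3419j
Node n3: branches {R1, R3, R7, R8, R10, R11, V1} → V_3 = -2.779-0.02557j
Node n4: branches {R2, R4, I1, R10} → V_4 = 0.9576-0.3416j
Node n5: branches {I2, I3, R9, I4, V1} → V_5 = -5.079-0.02557j
Source currents: i(V1)=0.6333+6.702e-05j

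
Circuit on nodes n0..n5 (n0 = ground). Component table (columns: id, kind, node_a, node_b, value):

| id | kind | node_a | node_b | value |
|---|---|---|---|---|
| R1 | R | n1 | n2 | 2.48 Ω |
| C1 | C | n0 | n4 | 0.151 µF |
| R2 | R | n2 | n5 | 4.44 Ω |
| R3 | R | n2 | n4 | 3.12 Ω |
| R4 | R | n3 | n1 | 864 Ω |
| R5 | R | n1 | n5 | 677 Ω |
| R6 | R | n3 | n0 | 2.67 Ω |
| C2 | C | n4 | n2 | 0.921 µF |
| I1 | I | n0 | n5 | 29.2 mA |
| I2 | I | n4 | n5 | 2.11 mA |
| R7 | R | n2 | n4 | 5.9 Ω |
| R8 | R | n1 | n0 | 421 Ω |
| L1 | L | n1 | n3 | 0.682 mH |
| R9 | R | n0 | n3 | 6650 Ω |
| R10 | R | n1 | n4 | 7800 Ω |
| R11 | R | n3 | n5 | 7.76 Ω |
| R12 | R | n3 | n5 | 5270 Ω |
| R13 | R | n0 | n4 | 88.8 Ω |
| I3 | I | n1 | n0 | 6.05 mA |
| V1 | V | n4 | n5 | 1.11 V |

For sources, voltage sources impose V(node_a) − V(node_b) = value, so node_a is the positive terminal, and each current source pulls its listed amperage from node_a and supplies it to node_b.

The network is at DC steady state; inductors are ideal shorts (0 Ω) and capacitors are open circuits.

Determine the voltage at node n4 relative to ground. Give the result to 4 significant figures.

MNA unknowns: 5 node voltages V₁..V_5 plus 2 source currents (L1, V1)
R1: Y=0.4032 on G[1,2]
C1: Y=0.000 on G[0,4]
R2: Y=0.2252 on G[2,5]
R3: Y=0.3205 on G[2,4]
R4: Y=0.001157 on G[3,1]
R5: Y=0.001477 on G[1,5]
R6: Y=0.3745 on G[3,0]
C2: Y=0.000 on G[4,2]
I1: z[0]−=0.0292, z[5]+=0.0292
I2: z[4]−=0.00211, z[5]+=0.00211
R7: Y=0.1695 on G[2,4]
R8: Y=0.002375 on G[1,0]
L1: row V1−V3=0, i_L1 at 1,3
R9: Y=0.0001504 on G[0,3]
R10: Y=0.0001282 on G[1,4]
R11: Y=0.1289 on G[3,5]
R12: Y=0.0001898 on G[3,5]
R13: Y=0.01126 on G[0,4]
I3: z[1]−=0.00605, z[0]+=0.00605
V1: row V4−V5=1.11, i_V1 at 4,5
solve → V1=0.04048, V2=0.2389, V3=0.04048, V4=0.7003, V5=-0.4097
aux → i_L1=0.07327, i_V1=-0.2362

0.7003 V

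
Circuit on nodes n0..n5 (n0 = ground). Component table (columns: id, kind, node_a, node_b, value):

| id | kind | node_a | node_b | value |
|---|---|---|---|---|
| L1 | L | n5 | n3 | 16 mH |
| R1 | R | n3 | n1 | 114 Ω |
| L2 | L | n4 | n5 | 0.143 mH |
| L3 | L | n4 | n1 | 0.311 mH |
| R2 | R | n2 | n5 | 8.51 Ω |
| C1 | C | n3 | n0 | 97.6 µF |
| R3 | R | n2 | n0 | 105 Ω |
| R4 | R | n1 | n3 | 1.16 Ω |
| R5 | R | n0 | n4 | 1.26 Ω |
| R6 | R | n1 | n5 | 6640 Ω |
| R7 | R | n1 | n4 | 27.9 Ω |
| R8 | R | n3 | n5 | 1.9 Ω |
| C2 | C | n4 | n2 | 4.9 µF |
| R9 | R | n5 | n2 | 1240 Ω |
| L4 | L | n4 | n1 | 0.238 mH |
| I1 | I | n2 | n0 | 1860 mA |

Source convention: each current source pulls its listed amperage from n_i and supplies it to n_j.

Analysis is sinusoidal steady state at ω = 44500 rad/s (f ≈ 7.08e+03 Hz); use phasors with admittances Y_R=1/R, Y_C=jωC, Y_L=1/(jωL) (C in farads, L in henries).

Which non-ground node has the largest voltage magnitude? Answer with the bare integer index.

Apply KCL at each of the 5 non-ground nodes and solve the resulting linear system.
Node n1: branches {R1, L3, R4, R6, R7, L4} → V_1 = -0.1299+0.3524j
Node n2: branches {R2, R3, C2, R9, I1} → V_2 = -3.923+5.920j
Node n3: branches {L1, R1, C1, R4, R8} → V_3 = 0.1554+0.2122j
Node n4: branches {L2, L3, R5, R7, C2, L4} → V_4 = -1.135-0.9212j
Node n5: branches {L1, L2, R2, R6, R8, R9} → V_5 = -1.127+1.259j

2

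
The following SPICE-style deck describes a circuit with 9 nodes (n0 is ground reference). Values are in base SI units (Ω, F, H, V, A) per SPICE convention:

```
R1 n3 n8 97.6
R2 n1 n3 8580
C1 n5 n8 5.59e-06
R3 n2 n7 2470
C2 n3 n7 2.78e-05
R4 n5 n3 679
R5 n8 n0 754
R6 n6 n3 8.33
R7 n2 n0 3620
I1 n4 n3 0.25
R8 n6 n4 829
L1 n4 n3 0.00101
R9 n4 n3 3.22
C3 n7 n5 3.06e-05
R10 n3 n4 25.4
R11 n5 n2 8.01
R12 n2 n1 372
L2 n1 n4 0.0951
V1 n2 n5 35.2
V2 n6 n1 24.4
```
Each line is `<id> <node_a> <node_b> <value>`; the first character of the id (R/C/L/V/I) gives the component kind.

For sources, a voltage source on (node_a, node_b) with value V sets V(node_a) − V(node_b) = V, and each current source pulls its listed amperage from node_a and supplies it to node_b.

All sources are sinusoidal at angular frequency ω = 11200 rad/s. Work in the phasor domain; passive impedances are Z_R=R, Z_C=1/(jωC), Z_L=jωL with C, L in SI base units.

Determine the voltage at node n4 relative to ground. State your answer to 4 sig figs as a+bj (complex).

-6.557-0.9625j V

MNA unknowns: 8 node voltages V₁..V_8 plus 2 source currents (V1, V2)
R1: Y=0.01025+0.000j on G[3,8]
R2: Y=0.0001166+0.000j on G[1,3]
C1: Y=0.000+0.06261j on G[5,8]
R3: Y=0.0004049+0.000j on G[2,7]
C2: Y=0.000+0.3114j on G[3,7]
R4: Y=0.001473+0.000j on G[5,3]
R5: Y=0.001326+0.000j on G[8,0]
R6: Y=0.1200+0.000j on G[6,3]
R7: Y=0.0002762+0.000j on G[2,0]
I1: z[4]−=0.25, z[3]+=0.25
R8: Y=0.001206+0.000j on G[6,4]
L1: Y=0.000-0.08840j on G[4,3]
R9: Y=0.3106+0.000j on G[4,3]
C3: Y=0.000+0.3427j on G[7,5]
R10: Y=0.03937+0.000j on G[3,4]
R11: Y=0.1248+0.000j on G[5,2]
R12: Y=0.002688+0.000j on G[2,1]
L2: Y=0.000-0.0009389j on G[1,4]
V1: row V2−V5=35.2, i_V1 at 2,5
V2: row V6−V1=24.4, i_V2 at 6,1
solve → V1=-28.97-1.000j, V2=29.24+0.1358j, V3=-5.877-0.8508j, V4=-6.557-0.9625j, V5=-5.957+0.1358j, V6=-4.571-1.000j, V7=-5.919-0.3557j, V8=-6.091-0.02828j
aux → i_V1=-4.573-0.003290j, i_V2=-0.1592+0.01797j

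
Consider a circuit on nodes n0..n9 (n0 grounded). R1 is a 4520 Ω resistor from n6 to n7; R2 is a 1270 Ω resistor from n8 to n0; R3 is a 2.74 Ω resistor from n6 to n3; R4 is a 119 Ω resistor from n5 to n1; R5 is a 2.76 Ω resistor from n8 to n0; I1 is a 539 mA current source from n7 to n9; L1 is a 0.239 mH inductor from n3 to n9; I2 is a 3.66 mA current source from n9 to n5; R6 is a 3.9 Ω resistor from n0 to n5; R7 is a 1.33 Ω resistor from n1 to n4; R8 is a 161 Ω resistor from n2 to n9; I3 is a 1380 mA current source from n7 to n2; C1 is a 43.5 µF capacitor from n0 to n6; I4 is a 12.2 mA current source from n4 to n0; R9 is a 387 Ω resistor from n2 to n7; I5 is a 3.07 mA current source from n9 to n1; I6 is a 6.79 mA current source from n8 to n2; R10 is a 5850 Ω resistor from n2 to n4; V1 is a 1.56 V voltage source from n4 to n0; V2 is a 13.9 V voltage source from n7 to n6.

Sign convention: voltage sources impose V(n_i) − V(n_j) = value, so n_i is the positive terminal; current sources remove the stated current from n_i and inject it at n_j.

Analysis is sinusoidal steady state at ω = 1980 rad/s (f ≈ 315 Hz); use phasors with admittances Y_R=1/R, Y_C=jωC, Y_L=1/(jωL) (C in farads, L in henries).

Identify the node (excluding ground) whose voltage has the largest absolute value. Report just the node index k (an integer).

2

MNA unknowns: 9 node voltages V₁..V_9 plus 2 source currents (V1, V2)
R1: Y=0.0002212+0.000j on G[6,7]
R2: Y=0.0007874+0.000j on G[8,0]
R3: Y=0.3650+0.000j on G[6,3]
R4: Y=0.008403+0.000j on G[5,1]
R5: Y=0.3623+0.000j on G[8,0]
I1: z[7]−=0.539, z[9]+=0.539
L1: Y=0.000-2.113j on G[3,9]
I2: z[9]−=0.00366, z[5]+=0.00366
R6: Y=0.2564+0.000j on G[0,5]
R7: Y=0.7519+0.000j on G[1,4]
R8: Y=0.006211+0.000j on G[2,9]
I3: z[7]−=1.38, z[2]+=1.38
C1: Y=0.000+0.08613j on G[0,6]
I4: z[4]−=0.0122, z[0]+=0.0122
R9: Y=0.002584+0.000j on G[2,7]
I5: z[9]−=0.00307, z[1]+=0.00307
I6: z[8]−=0.00679, z[2]+=0.00679
R10: Y=0.0001709+0.000j on G[2,4]
V1: row V4−V0=1.56, i_V1 at 4,0
V2: row V7−V6=13.9, i_V2 at 7,6
solve → V1=1.547+0.000j, V2=161.6+0.8032j, V3=4.136+0.3131j, V4=1.560+0.000j, V5=0.06293+0.000j, V6=-0.001594+0.3169j, V7=13.90+0.3169j, V8=-0.01870+0.000j, V9=4.137+1.028j
aux → i_V1=0.005747+0.0001373j, i_V2=-1.540+0.001257j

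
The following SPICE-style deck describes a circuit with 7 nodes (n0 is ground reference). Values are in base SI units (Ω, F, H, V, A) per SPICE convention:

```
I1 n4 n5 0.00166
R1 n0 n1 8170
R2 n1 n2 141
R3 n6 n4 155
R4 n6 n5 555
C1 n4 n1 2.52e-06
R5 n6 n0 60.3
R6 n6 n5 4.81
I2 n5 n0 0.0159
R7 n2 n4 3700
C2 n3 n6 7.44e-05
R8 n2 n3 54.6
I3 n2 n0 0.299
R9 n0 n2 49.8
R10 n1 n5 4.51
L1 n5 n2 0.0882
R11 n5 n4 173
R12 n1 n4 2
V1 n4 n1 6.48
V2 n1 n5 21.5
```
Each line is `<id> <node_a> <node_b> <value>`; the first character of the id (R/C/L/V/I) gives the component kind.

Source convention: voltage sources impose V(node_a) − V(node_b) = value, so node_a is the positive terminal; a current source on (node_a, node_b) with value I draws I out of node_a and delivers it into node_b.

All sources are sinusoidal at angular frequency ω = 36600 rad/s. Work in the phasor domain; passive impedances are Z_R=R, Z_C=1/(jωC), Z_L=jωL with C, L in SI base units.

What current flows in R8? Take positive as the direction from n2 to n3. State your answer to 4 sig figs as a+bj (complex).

Apply KCL at each of the 6 non-ground nodes and solve the resulting linear system.
Node n1: branches {R1, R2, C1, R10, R12, V1, V2} → V_1 = 10.94-0.01180j
Node n2: branches {R2, R7, R8, I3, R9, L1} → V_2 = -8.331+0.007733j
Node n3: branches {C2, R8} → V_3 = -8.981-0.01365j
Node n4: branches {I1, R3, C1, R7, R11, R12, V1} → V_4 = 17.42-0.01180j
Node n5: branches {I1, R4, R6, I2, R10, L1, R11, V2} → V_5 = -10.56-0.01180j
Node n6: branches {R3, R4, R5, R6, C2} → V_6 = -8.982-0.009277j
Source currents: i(V1)=-3.581-0.5976j, i(V2)=-5.246+0.0001615j

0.01191+0.0003917j A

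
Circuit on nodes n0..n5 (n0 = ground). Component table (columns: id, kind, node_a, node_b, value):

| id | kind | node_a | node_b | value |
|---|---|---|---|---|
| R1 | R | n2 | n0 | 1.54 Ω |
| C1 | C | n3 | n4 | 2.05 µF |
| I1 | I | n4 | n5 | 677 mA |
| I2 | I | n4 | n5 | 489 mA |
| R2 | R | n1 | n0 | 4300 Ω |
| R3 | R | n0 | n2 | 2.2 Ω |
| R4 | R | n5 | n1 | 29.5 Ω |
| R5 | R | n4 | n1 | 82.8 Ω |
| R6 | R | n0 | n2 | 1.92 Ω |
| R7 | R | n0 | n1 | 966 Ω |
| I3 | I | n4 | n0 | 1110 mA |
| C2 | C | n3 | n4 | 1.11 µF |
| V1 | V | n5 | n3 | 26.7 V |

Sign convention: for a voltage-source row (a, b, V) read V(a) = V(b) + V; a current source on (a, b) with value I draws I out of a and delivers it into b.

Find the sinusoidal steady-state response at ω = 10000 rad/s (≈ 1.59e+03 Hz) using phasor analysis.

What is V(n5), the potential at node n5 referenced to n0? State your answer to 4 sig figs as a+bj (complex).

-888.9-13.45j V

Element admittances at ω=10000 rad/s:
  Y(R1) = 0.6494+0.000j S between n2,n0
  Y(C1) = 0.000+0.02050j S between n3,n4
  I1: injects 0.677 A into n5 (from n4)
  I2: injects 0.489 A into n5 (from n4)
  Y(R2) = 0.0002326+0.000j S between n1,n0
  Y(R3) = 0.4545+0.000j S between n0,n2
  Y(R4) = 0.03390+0.000j S between n5,n1
  Y(R5) = 0.01208+0.000j S between n4,n1
  Y(R6) = 0.5208+0.000j S between n0,n2
  Y(R7) = 0.001035+0.000j S between n0,n1
  I3: injects 1.11 A into n0 (from n4)
  Y(C2) = 0.000+0.01110j S between n3,n4
  V1: constraint V(n5)−V(n3) = 26.7
Assemble and solve the 6×6 MNA system:
  V(n1)=-875.6+0.000j  V(n2)=0.000+0.000j  V(n3)=-915.6-13.45j  V(n4)=-930.0+37.76j  V(n5)=-888.9-13.45j
  i(V1)=1.618+0.4560j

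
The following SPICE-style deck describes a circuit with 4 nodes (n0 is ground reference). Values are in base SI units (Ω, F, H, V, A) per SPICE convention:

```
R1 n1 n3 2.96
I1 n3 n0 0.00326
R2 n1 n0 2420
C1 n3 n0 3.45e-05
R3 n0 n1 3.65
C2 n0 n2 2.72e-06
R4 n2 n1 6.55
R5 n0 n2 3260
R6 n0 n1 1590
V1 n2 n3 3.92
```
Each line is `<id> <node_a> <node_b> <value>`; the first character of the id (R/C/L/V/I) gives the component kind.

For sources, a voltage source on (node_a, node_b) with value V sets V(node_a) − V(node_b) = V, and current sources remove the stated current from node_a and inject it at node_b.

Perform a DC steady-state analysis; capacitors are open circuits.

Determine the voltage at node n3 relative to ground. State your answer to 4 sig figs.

Element admittances at DC:
  Y(R1) = 0.3378 S between n1,n3
  I1: injects 0.00326 A into n0 (from n3)
  Y(R2) = 0.0004132 S between n1,n0
  Y(C1) = 0.000 S between n3,n0
  Y(R3) = 0.2740 S between n0,n1
  Y(C2) = 0.000 S between n0,n2
  Y(R4) = 0.1527 S between n2,n1
  Y(R5) = 0.0003067 S between n0,n2
  Y(R6) = 0.0006289 S between n0,n1
  V1: constraint V(n2)−V(n3) = 3.92
Assemble and solve the 4×4 MNA system:
  V(n1)=-0.01484  V(n2)=2.677  V(n3)=-1.243
  i(V1)=-0.4117

-1.243 V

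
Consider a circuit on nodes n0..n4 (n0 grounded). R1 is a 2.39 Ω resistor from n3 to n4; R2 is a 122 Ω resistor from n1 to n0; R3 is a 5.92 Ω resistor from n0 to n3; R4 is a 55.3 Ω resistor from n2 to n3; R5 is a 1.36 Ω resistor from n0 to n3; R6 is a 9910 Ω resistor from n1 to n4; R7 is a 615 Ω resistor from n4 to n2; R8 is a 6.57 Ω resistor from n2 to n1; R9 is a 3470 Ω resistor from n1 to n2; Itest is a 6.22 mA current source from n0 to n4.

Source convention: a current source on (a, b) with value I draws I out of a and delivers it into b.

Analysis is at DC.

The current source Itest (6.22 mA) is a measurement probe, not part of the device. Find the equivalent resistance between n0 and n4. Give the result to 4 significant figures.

Apply KCL at each of the 4 non-ground nodes and solve the resulting linear system.
Node n1: branches {R2, R6, R8, R9} → V_1 = 0.005541
Node n2: branches {R4, R7, R8, R9} → V_2 = 0.005828
Node n3: branches {R1, R3, R4, R5} → V_3 = 0.006829
Node n4: branches {R1, R6, R7, Itest} → V_4 = 0.02163

R_eq = 3.477 Ω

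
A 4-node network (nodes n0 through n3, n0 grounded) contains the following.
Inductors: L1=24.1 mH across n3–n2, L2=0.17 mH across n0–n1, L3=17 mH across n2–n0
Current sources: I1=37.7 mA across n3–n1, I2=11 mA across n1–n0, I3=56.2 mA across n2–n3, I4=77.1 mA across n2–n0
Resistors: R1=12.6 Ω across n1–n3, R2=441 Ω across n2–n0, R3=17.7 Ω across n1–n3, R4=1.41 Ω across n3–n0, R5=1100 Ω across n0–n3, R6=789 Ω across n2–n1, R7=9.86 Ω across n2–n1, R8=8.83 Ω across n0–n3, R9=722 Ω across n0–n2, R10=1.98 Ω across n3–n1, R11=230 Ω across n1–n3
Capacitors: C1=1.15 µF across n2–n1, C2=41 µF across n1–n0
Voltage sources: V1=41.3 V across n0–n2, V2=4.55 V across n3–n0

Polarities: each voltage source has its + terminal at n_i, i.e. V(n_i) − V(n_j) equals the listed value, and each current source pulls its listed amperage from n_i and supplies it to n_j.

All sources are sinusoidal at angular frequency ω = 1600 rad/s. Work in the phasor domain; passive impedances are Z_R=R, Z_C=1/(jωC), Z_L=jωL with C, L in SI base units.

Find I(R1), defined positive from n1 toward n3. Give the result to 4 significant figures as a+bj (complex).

Apply KCL at each of the 3 non-ground nodes and solve the resulting linear system.
Node n1: branches {I1, R1, R3, I2, R6, L2, C1, R7, R10, R11, C2} → V_1 = -0.05020-0.3438j
Node n2: branches {L1, R2, R6, I3, C1, R7, I4, R9, L3, V1} → V_2 = -41.30+0.000j
Node n3: branches {L1, I1, R1, R3, R4, R5, I3, R8, R10, R11, V2} → V_3 = 4.550+0.000j
Source currents: i(V1)=-4.254+2.667j, i(V2)=-6.696+0.9672j

-0.3651-0.02729j A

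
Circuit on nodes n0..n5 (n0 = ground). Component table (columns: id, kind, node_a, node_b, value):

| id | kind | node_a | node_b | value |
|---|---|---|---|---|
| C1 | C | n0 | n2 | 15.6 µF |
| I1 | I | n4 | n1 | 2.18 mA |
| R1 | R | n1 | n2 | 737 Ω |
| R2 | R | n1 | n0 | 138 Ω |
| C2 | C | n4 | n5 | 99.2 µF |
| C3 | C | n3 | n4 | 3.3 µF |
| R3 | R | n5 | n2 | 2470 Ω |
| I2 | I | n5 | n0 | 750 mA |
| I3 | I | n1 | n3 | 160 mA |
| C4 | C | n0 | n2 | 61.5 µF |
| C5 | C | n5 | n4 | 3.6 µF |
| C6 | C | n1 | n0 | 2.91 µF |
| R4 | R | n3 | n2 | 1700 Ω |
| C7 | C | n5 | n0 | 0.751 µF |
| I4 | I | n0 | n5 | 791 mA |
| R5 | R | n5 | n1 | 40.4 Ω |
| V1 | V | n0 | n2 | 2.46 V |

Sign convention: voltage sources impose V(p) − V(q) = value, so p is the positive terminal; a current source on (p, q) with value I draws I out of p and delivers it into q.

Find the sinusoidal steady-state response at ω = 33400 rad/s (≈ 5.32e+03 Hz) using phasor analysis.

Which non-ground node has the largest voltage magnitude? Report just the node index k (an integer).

Apply KCL at each of the 5 non-ground nodes and solve the resulting linear system.
Node n1: branches {I1, R1, R2, I3, C6, R5} → V_1 = -0.9393+0.4036j
Node n2: branches {C1, R1, R3, C4, R4, V1} → V_2 = -2.460+0.000j
Node n3: branches {C3, I3, R4} → V_3 = 3.686-4.608j
Node n4: branches {I1, C2, C3, C5} → V_4 = 3.661-3.190j
Node n5: branches {C2, R3, I2, C5, C7, I4, R5} → V_5 = 3.660-3.145j
Source currents: i(V1)=-0.008156-6.331j

3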